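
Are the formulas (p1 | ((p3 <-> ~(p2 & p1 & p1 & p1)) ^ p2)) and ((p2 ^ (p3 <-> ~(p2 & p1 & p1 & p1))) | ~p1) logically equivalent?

not equivalent

p1 | p2 | p3 || φ | ψ
1  | 1  | 1  || 1 | 1
1  | 1  | 0  || 1 | 0
1  | 0  | 1  || 1 | 1
1  | 0  | 0  || 1 | 0
0  | 1  | 1  || 0 | 1
0  | 1  | 0  || 1 | 1
0  | 0  | 1  || 1 | 1
0  | 0  | 0  || 0 | 1
The columns differ at p1=1, p2=1, p3=0 (φ=1, ψ=0), so they are not equivalent.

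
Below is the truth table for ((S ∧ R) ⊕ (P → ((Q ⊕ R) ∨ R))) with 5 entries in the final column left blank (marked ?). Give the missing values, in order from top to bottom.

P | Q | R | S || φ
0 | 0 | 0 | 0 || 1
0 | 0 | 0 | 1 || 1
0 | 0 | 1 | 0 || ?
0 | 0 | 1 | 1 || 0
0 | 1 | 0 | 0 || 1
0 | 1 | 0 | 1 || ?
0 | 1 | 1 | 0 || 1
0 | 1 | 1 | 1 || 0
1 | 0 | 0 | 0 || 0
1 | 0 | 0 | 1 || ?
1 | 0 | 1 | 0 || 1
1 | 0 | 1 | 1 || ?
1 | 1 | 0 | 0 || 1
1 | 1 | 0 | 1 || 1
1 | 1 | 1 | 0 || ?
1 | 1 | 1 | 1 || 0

1, 1, 0, 0, 1

Row P=0, Q=0, R=1, S=0: (S ∧ R) = 0, (P → ((Q ⊕ R) ∨ R)) = 1, so the formula = 1.
Row P=0, Q=1, R=0, S=1: (S ∧ R) = 0, (P → ((Q ⊕ R) ∨ R)) = 1, so the formula = 1.
Row P=1, Q=0, R=0, S=1: (S ∧ R) = 0, (P → ((Q ⊕ R) ∨ R)) = 0, so the formula = 0.
Row P=1, Q=0, R=1, S=1: (S ∧ R) = 1, (P → ((Q ⊕ R) ∨ R)) = 1, so the formula = 0.
Row P=1, Q=1, R=1, S=0: (S ∧ R) = 0, (P → ((Q ⊕ R) ∨ R)) = 1, so the formula = 1.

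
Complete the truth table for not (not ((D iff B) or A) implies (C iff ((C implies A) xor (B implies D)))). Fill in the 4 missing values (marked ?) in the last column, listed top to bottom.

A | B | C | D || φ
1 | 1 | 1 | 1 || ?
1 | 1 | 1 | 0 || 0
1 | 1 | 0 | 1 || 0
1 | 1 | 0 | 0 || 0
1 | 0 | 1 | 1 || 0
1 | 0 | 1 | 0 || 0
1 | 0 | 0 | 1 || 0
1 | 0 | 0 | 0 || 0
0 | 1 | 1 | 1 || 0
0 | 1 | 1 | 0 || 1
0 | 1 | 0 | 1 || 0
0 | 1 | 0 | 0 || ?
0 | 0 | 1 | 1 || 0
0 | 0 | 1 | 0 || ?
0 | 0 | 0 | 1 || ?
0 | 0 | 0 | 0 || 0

0, 1, 0, 0

Row A=1, B=1, C=1, D=1: not ((D iff B) or A) = 0, (C iff ((C implies A) xor (B implies D))) = 0, (not ((D iff B) or A) implies (C iff ((C implies A) xor (B implies D)))) = 1, so the formula = 0.
Row A=0, B=1, C=0, D=0: not ((D iff B) or A) = 1, (C iff ((C implies A) xor (B implies D))) = 0, (not ((D iff B) or A) implies (C iff ((C implies A) xor (B implies D)))) = 0, so the formula = 1.
Row A=0, B=0, C=1, D=0: not ((D iff B) or A) = 0, (C iff ((C implies A) xor (B implies D))) = 1, (not ((D iff B) or A) implies (C iff ((C implies A) xor (B implies D)))) = 1, so the formula = 0.
Row A=0, B=0, C=0, D=1: not ((D iff B) or A) = 1, (C iff ((C implies A) xor (B implies D))) = 1, (not ((D iff B) or A) implies (C iff ((C implies A) xor (B implies D)))) = 1, so the formula = 0.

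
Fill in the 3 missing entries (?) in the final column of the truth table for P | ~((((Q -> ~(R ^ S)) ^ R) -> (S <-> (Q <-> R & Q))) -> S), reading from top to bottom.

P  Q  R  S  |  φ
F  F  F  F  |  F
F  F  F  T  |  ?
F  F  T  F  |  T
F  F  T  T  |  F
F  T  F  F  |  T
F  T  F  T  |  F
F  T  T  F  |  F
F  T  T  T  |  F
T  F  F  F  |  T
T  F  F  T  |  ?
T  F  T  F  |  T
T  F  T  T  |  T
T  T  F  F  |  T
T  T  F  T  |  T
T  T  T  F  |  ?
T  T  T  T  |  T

Row P=F, Q=F, R=F, S=T: ~((((Q -> ~(R ^ S)) ^ R) -> (S <-> (Q <-> R & Q))) -> S) = F, so the formula = F.
Row P=T, Q=F, R=F, S=T: ~((((Q -> ~(R ^ S)) ^ R) -> (S <-> (Q <-> R & Q))) -> S) = F, so the formula = T.
Row P=T, Q=T, R=T, S=F: ~((((Q -> ~(R ^ S)) ^ R) -> (S <-> (Q <-> R & Q))) -> S) = F, so the formula = T.

F, T, T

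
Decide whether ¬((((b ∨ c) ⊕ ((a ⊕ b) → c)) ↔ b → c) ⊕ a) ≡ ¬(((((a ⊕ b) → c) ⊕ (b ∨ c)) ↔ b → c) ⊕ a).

a | b | c || φ | ψ
T | T | T || F | F
T | T | F || T | T
T | F | T || F | F
T | F | F || F | F
F | T | T || T | T
F | T | F || T | T
F | F | T || T | T
F | F | F || F | F
The columns for φ and ψ agree on every row, so they are logically equivalent.

equivalent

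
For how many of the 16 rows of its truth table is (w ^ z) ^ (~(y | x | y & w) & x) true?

x  y  z  w  |  φ
F  F  F  F  |  F
F  F  F  T  |  T
F  F  T  F  |  T
F  F  T  T  |  F
F  T  F  F  |  F
F  T  F  T  |  T
F  T  T  F  |  T
F  T  T  T  |  F
T  F  F  F  |  F
T  F  F  T  |  T
T  F  T  F  |  T
T  F  T  T  |  F
T  T  F  F  |  F
T  T  F  T  |  T
T  T  T  F  |  T
T  T  T  T  |  F
The formula is true on 8 of the 16 rows.

8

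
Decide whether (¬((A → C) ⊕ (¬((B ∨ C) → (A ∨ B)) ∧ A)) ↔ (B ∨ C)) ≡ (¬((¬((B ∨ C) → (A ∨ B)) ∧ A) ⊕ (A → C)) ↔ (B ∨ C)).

A  B  C  |  φ  ψ
1  1  1  |  0  0
1  1  0  |  1  1
1  0  1  |  0  0
1  0  0  |  0  0
0  1  1  |  0  0
0  1  0  |  0  0
0  0  1  |  0  0
0  0  0  |  1  1
The columns for φ and ψ agree on every row, so they are logically equivalent.

equivalent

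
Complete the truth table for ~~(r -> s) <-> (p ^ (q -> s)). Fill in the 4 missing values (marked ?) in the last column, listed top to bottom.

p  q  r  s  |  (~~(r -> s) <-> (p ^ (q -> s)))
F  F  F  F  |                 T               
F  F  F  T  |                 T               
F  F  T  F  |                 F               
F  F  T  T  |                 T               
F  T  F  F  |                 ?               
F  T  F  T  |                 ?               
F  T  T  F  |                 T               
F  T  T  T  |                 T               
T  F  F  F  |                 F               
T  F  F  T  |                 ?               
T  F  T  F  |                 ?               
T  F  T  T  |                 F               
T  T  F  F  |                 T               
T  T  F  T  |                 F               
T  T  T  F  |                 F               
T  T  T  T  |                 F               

Row p=F, q=T, r=F, s=F: ~~(r -> s) = T, (p ^ (q -> s)) = F, so (~~(r -> s) <-> (p ^ (q -> s))) = F.
Row p=F, q=T, r=F, s=T: ~~(r -> s) = T, (p ^ (q -> s)) = T, so (~~(r -> s) <-> (p ^ (q -> s))) = T.
Row p=T, q=F, r=F, s=T: ~~(r -> s) = T, (p ^ (q -> s)) = F, so (~~(r -> s) <-> (p ^ (q -> s))) = F.
Row p=T, q=F, r=T, s=F: ~~(r -> s) = F, (p ^ (q -> s)) = F, so (~~(r -> s) <-> (p ^ (q -> s))) = T.

F, T, F, T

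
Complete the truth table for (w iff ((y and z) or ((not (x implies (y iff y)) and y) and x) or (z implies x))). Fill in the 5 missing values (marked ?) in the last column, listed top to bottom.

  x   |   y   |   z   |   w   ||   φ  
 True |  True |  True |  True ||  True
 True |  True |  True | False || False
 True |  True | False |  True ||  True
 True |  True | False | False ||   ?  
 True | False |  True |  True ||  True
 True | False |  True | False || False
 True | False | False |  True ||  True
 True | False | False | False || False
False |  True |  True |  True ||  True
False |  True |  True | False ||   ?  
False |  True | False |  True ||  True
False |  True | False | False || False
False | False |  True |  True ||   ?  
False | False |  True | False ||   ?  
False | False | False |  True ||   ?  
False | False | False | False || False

False, False, False, True, True

Row x=True, y=True, z=False, w=False: ((y and z) or ((not (x implies (y iff y)) and y) and x) or (z implies x)) = True, so the formula = False.
Row x=False, y=True, z=True, w=False: ((y and z) or ((not (x implies (y iff y)) and y) and x) or (z implies x)) = True, so the formula = False.
Row x=False, y=False, z=True, w=True: ((y and z) or ((not (x implies (y iff y)) and y) and x) or (z implies x)) = False, so the formula = False.
Row x=False, y=False, z=True, w=False: ((y and z) or ((not (x implies (y iff y)) and y) and x) or (z implies x)) = False, so the formula = True.
Row x=False, y=False, z=False, w=True: ((y and z) or ((not (x implies (y iff y)) and y) and x) or (z implies x)) = True, so the formula = True.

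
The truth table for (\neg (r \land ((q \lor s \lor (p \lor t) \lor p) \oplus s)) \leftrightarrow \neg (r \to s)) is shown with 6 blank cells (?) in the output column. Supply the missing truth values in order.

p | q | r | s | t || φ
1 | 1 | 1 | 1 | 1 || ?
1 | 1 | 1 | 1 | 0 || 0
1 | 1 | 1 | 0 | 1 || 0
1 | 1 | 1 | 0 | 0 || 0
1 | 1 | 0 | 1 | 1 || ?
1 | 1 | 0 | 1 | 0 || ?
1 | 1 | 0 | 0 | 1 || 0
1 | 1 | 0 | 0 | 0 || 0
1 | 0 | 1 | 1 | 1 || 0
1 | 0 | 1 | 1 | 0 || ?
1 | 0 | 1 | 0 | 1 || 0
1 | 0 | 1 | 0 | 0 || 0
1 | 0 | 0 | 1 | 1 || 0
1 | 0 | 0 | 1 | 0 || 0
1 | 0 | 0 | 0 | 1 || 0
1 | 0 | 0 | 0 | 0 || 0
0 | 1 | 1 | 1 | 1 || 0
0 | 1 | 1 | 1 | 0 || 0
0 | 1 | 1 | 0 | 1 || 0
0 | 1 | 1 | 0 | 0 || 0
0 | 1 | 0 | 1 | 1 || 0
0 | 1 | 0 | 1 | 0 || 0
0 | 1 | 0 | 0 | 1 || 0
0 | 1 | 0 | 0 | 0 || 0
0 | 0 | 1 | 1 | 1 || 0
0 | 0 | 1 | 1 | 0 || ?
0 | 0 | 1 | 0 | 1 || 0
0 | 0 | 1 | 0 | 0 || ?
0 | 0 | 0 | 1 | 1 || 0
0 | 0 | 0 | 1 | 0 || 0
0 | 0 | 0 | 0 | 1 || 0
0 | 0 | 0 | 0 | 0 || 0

0, 0, 0, 0, 0, 1

Row p=1, q=1, r=1, s=1, t=1: \neg (r \land ((q \lor s \lor (p \lor t) \lor p) \oplus s)) = 1, \neg (r \to s) = 0, so the formula = 0.
Row p=1, q=1, r=0, s=1, t=1: \neg (r \land ((q \lor s \lor (p \lor t) \lor p) \oplus s)) = 1, \neg (r \to s) = 0, so the formula = 0.
Row p=1, q=1, r=0, s=1, t=0: \neg (r \land ((q \lor s \lor (p \lor t) \lor p) \oplus s)) = 1, \neg (r \to s) = 0, so the formula = 0.
Row p=1, q=0, r=1, s=1, t=0: \neg (r \land ((q \lor s \lor (p \lor t) \lor p) \oplus s)) = 1, \neg (r \to s) = 0, so the formula = 0.
Row p=0, q=0, r=1, s=1, t=0: \neg (r \land ((q \lor s \lor (p \lor t) \lor p) \oplus s)) = 1, \neg (r \to s) = 0, so the formula = 0.
Row p=0, q=0, r=1, s=0, t=0: \neg (r \land ((q \lor s \lor (p \lor t) \lor p) \oplus s)) = 1, \neg (r \to s) = 1, so the formula = 1.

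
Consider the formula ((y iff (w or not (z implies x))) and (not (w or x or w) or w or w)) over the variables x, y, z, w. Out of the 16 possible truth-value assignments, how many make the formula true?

  x   |   y   |   z   |   w   |   φ  
----- | ----- | ----- | ----- | -----
 True |  True |  True |  True |  True
 True |  True |  True | False | False
 True |  True | False |  True |  True
 True |  True | False | False | False
 True | False |  True |  True | False
 True | False |  True | False | False
 True | False | False |  True | False
 True | False | False | False | False
False |  True |  True |  True |  True
False |  True |  True | False |  True
False |  True | False |  True |  True
False |  True | False | False | False
False | False |  True |  True | False
False | False |  True | False | False
False | False | False |  True | False
False | False | False | False |  True
The formula is true on 6 of the 16 rows.

6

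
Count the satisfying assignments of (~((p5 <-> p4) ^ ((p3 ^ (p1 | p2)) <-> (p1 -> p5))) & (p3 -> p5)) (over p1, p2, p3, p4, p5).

12

p1 | p2 | p3 | p4 | p5 || φ
T  | T  | T  | T  | T  || F
T  | T  | T  | T  | F  || F
T  | T  | T  | F  | T  || T
T  | T  | T  | F  | F  || F
T  | T  | F  | T  | T  || T
T  | T  | F  | T  | F  || T
T  | T  | F  | F  | T  || F
T  | T  | F  | F  | F  || F
T  | F  | T  | T  | T  || F
T  | F  | T  | T  | F  || F
T  | F  | T  | F  | T  || T
T  | F  | T  | F  | F  || F
T  | F  | F  | T  | T  || T
T  | F  | F  | T  | F  || T
T  | F  | F  | F  | T  || F
T  | F  | F  | F  | F  || F
F  | T  | T  | T  | T  || F
F  | T  | T  | T  | F  || F
F  | T  | T  | F  | T  || T
F  | T  | T  | F  | F  || F
F  | T  | F  | T  | T  || T
F  | T  | F  | T  | F  || F
F  | T  | F  | F  | T  || F
F  | T  | F  | F  | F  || T
F  | F  | T  | T  | T  || T
F  | F  | T  | T  | F  || F
F  | F  | T  | F  | T  || F
F  | F  | T  | F  | F  || F
F  | F  | F  | T  | T  || F
F  | F  | F  | T  | F  || T
F  | F  | F  | F  | T  || T
F  | F  | F  | F  | F  || F
The formula is true on 12 of the 32 rows.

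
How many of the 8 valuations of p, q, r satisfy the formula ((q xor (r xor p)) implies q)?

6

p | q | r | ((q xor (r xor p)) implies q)
- | - | - | -----------------------------
F | F | F |               T              
F | F | T |               F              
F | T | F |               T              
F | T | T |               T              
T | F | F |               F              
T | F | T |               T              
T | T | F |               T              
T | T | T |               T              
The formula is true on 6 of the 8 rows.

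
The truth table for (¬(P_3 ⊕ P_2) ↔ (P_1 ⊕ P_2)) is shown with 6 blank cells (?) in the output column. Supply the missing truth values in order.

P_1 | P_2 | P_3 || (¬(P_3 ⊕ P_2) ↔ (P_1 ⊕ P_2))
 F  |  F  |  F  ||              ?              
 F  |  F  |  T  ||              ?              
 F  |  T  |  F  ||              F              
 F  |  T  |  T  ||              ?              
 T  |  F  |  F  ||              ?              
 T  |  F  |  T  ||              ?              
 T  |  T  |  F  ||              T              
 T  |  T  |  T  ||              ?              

F, T, T, T, F, F

Row P_1=F, P_2=F, P_3=F: ¬(P_3 ⊕ P_2) = T, (P_1 ⊕ P_2) = F, so (¬(P_3 ⊕ P_2) ↔ (P_1 ⊕ P_2)) = F.
Row P_1=F, P_2=F, P_3=T: ¬(P_3 ⊕ P_2) = F, (P_1 ⊕ P_2) = F, so (¬(P_3 ⊕ P_2) ↔ (P_1 ⊕ P_2)) = T.
Row P_1=F, P_2=T, P_3=T: ¬(P_3 ⊕ P_2) = T, (P_1 ⊕ P_2) = T, so (¬(P_3 ⊕ P_2) ↔ (P_1 ⊕ P_2)) = T.
Row P_1=T, P_2=F, P_3=F: ¬(P_3 ⊕ P_2) = T, (P_1 ⊕ P_2) = T, so (¬(P_3 ⊕ P_2) ↔ (P_1 ⊕ P_2)) = T.
Row P_1=T, P_2=F, P_3=T: ¬(P_3 ⊕ P_2) = F, (P_1 ⊕ P_2) = T, so (¬(P_3 ⊕ P_2) ↔ (P_1 ⊕ P_2)) = F.
Row P_1=T, P_2=T, P_3=T: ¬(P_3 ⊕ P_2) = T, (P_1 ⊕ P_2) = F, so (¬(P_3 ⊕ P_2) ↔ (P_1 ⊕ P_2)) = F.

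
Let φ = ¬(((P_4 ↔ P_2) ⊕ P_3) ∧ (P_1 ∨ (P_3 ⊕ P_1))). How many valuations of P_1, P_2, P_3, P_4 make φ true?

10

P_1 | P_2 | P_3 | P_4 | (P_4 ↔ P_2) | ((P_4 ↔ P_2) ⊕ P_3) | (P_3 ⊕ P_1) | (P_1 ∨ (P_3 ⊕ P_1)) | φ
--- | --- | --- | --- | ----------- | ------------------- | ----------- | ------------------- | -
 T  |  T  |  T  |  T  |      T      |          F          |      F      |          T          | T
 T  |  T  |  T  |  F  |      F      |          T          |      F      |          T          | F
 T  |  T  |  F  |  T  |      T      |          T          |      T      |          T          | F
 T  |  T  |  F  |  F  |      F      |          F          |      T      |          T          | T
 T  |  F  |  T  |  T  |      F      |          T          |      F      |          T          | F
 T  |  F  |  T  |  F  |      T      |          F          |      F      |          T          | T
 T  |  F  |  F  |  T  |      F      |          F          |      T      |          T          | T
 T  |  F  |  F  |  F  |      T      |          T          |      T      |          T          | F
 F  |  T  |  T  |  T  |      T      |          F          |      T      |          T          | T
 F  |  T  |  T  |  F  |      F      |          T          |      T      |          T          | F
 F  |  T  |  F  |  T  |      T      |          T          |      F      |          F          | T
 F  |  T  |  F  |  F  |      F      |          F          |      F      |          F          | T
 F  |  F  |  T  |  T  |      F      |          T          |      T      |          T          | F
 F  |  F  |  T  |  F  |      T      |          F          |      T      |          T          | T
 F  |  F  |  F  |  T  |      F      |          F          |      F      |          F          | T
 F  |  F  |  F  |  F  |      T      |          T          |      F      |          F          | T
The formula is true on 10 of the 16 rows.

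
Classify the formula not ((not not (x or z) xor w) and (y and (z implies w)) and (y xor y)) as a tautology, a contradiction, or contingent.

x | y | z | w | φ
- | - | - | - | -
0 | 0 | 0 | 0 | 1
0 | 0 | 0 | 1 | 1
0 | 0 | 1 | 0 | 1
0 | 0 | 1 | 1 | 1
0 | 1 | 0 | 0 | 1
0 | 1 | 0 | 1 | 1
0 | 1 | 1 | 0 | 1
0 | 1 | 1 | 1 | 1
1 | 0 | 0 | 0 | 1
1 | 0 | 0 | 1 | 1
1 | 0 | 1 | 0 | 1
1 | 0 | 1 | 1 | 1
1 | 1 | 0 | 0 | 1
1 | 1 | 0 | 1 | 1
1 | 1 | 1 | 0 | 1
1 | 1 | 1 | 1 | 1
Every row is 1, so the formula is a tautology.

tautology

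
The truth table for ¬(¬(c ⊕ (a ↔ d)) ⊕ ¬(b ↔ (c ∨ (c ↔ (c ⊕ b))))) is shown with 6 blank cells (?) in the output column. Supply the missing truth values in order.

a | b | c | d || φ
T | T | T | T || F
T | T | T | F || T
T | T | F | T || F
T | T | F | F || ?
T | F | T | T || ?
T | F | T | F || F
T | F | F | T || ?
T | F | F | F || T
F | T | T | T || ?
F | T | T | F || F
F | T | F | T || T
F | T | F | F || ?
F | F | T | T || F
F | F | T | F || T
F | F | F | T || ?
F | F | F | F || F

T, T, F, T, F, T

Row a=T, b=T, c=F, d=F: ¬(c ⊕ (a ↔ d)) = T, ¬(b ↔ (c ∨ (c ↔ (c ⊕ b)))) = T, (¬(c ⊕ (a ↔ d)) ⊕ ¬(b ↔ (c ∨ (c ↔ (c ⊕ b))))) = F, so the formula = T.
Row a=T, b=F, c=T, d=T: ¬(c ⊕ (a ↔ d)) = T, ¬(b ↔ (c ∨ (c ↔ (c ⊕ b)))) = T, (¬(c ⊕ (a ↔ d)) ⊕ ¬(b ↔ (c ∨ (c ↔ (c ⊕ b))))) = F, so the formula = T.
Row a=T, b=F, c=F, d=T: ¬(c ⊕ (a ↔ d)) = F, ¬(b ↔ (c ∨ (c ↔ (c ⊕ b)))) = T, (¬(c ⊕ (a ↔ d)) ⊕ ¬(b ↔ (c ∨ (c ↔ (c ⊕ b))))) = T, so the formula = F.
Row a=F, b=T, c=T, d=T: ¬(c ⊕ (a ↔ d)) = F, ¬(b ↔ (c ∨ (c ↔ (c ⊕ b)))) = F, (¬(c ⊕ (a ↔ d)) ⊕ ¬(b ↔ (c ∨ (c ↔ (c ⊕ b))))) = F, so the formula = T.
Row a=F, b=T, c=F, d=F: ¬(c ⊕ (a ↔ d)) = F, ¬(b ↔ (c ∨ (c ↔ (c ⊕ b)))) = T, (¬(c ⊕ (a ↔ d)) ⊕ ¬(b ↔ (c ∨ (c ↔ (c ⊕ b))))) = T, so the formula = F.
Row a=F, b=F, c=F, d=T: ¬(c ⊕ (a ↔ d)) = T, ¬(b ↔ (c ∨ (c ↔ (c ⊕ b)))) = T, (¬(c ⊕ (a ↔ d)) ⊕ ¬(b ↔ (c ∨ (c ↔ (c ⊕ b))))) = F, so the formula = T.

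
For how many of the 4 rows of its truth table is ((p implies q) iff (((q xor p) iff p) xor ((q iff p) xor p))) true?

1

p  q  |  (p implies q)  (q xor p)  ((q xor p) iff p)  (q iff p)  ((q iff p) xor p)  φ
F  F  |        T            F              T              T              T          F
F  T  |        T            T              F              F              F          F
T  F  |        F            T              T              F              T          T
T  T  |        T            F              F              T              F          F
The formula is true on 1 of the 4 rows.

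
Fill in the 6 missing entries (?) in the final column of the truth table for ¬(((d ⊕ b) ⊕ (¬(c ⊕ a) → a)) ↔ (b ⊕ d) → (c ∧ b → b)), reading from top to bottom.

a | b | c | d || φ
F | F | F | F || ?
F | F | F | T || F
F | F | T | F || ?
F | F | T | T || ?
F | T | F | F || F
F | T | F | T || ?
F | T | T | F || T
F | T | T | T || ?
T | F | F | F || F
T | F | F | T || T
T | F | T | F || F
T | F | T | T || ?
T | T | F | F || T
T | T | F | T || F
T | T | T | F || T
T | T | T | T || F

T, F, T, T, F, T

Row a=F, b=F, c=F, d=F: ((d ⊕ b) ⊕ (¬(c ⊕ a) → a)) = F, ((b ⊕ d) → (c ∧ b → b)) = T, (((d ⊕ b) ⊕ (¬(c ⊕ a) → a)) ↔ (b ⊕ d) → (c ∧ b → b)) = F, so the formula = T.
Row a=F, b=F, c=T, d=F: ((d ⊕ b) ⊕ (¬(c ⊕ a) → a)) = T, ((b ⊕ d) → (c ∧ b → b)) = T, (((d ⊕ b) ⊕ (¬(c ⊕ a) → a)) ↔ (b ⊕ d) → (c ∧ b → b)) = T, so the formula = F.
Row a=F, b=F, c=T, d=T: ((d ⊕ b) ⊕ (¬(c ⊕ a) → a)) = F, ((b ⊕ d) → (c ∧ b → b)) = T, (((d ⊕ b) ⊕ (¬(c ⊕ a) → a)) ↔ (b ⊕ d) → (c ∧ b → b)) = F, so the formula = T.
Row a=F, b=T, c=F, d=T: ((d ⊕ b) ⊕ (¬(c ⊕ a) → a)) = F, ((b ⊕ d) → (c ∧ b → b)) = T, (((d ⊕ b) ⊕ (¬(c ⊕ a) → a)) ↔ (b ⊕ d) → (c ∧ b → b)) = F, so the formula = T.
Row a=F, b=T, c=T, d=T: ((d ⊕ b) ⊕ (¬(c ⊕ a) → a)) = T, ((b ⊕ d) → (c ∧ b → b)) = T, (((d ⊕ b) ⊕ (¬(c ⊕ a) → a)) ↔ (b ⊕ d) → (c ∧ b → b)) = T, so the formula = F.
Row a=T, b=F, c=T, d=T: ((d ⊕ b) ⊕ (¬(c ⊕ a) → a)) = F, ((b ⊕ d) → (c ∧ b → b)) = T, (((d ⊕ b) ⊕ (¬(c ⊕ a) → a)) ↔ (b ⊕ d) → (c ∧ b → b)) = F, so the formula = T.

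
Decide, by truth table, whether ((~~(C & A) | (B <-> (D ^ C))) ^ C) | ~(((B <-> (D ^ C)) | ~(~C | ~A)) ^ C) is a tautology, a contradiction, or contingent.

tautology

A | B | C | D | φ
- | - | - | - | -
F | F | F | F | T
F | F | F | T | T
F | F | T | F | T
F | F | T | T | T
F | T | F | F | T
F | T | F | T | T
F | T | T | F | T
F | T | T | T | T
T | F | F | F | T
T | F | F | T | T
T | F | T | F | T
T | F | T | T | T
T | T | F | F | T
T | T | F | T | T
T | T | T | F | T
T | T | T | T | T
Every row is T, so the formula is a tautology.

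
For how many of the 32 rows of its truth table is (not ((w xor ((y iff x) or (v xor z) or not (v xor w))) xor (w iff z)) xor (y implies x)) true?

x  y  z  w  v  |  φ
1  1  1  1  1  |  1
1  1  1  1  0  |  1
1  1  1  0  1  |  1
1  1  1  0  0  |  1
1  1  0  1  1  |  0
1  1  0  1  0  |  0
1  1  0  0  1  |  0
1  1  0  0  0  |  0
1  0  1  1  1  |  1
1  0  1  1  0  |  1
1  0  1  0  1  |  0
1  0  1  0  0  |  1
1  0  0  1  1  |  0
1  0  0  1  0  |  1
1  0  0  0  1  |  0
1  0  0  0  0  |  0
0  1  1  1  1  |  0
0  1  1  1  0  |  0
0  1  1  0  1  |  1
0  1  1  0  0  |  0
0  1  0  1  1  |  1
0  1  0  1  0  |  0
0  1  0  0  1  |  1
0  1  0  0  0  |  1
0  0  1  1  1  |  1
0  0  1  1  0  |  1
0  0  1  0  1  |  1
0  0  1  0  0  |  1
0  0  0  1  1  |  0
0  0  0  1  0  |  0
0  0  0  0  1  |  0
0  0  0  0  0  |  0
The formula is true on 16 of the 32 rows.

16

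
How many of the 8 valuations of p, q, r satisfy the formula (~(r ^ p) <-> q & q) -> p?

p | q | r || ((~(r ^ p) <-> (q & q)) -> p)
T | T | T ||               T              
T | T | F ||               T              
T | F | T ||               T              
T | F | F ||               T              
F | T | T ||               T              
F | T | F ||               F              
F | F | T ||               F              
F | F | F ||               T              
The formula is true on 6 of the 8 rows.

6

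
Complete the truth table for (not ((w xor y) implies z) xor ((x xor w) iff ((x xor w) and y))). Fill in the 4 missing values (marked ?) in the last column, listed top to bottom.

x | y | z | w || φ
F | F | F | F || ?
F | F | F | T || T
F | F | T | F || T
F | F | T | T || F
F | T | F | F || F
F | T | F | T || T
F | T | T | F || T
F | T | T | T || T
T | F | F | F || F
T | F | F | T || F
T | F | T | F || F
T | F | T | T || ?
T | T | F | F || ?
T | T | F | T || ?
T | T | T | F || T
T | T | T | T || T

Row x=F, y=F, z=F, w=F: not ((w xor y) implies z) = F, ((x xor w) iff ((x xor w) and y)) = T, so the formula = T.
Row x=T, y=F, z=T, w=T: not ((w xor y) implies z) = F, ((x xor w) iff ((x xor w) and y)) = T, so the formula = T.
Row x=T, y=T, z=F, w=F: not ((w xor y) implies z) = T, ((x xor w) iff ((x xor w) and y)) = T, so the formula = F.
Row x=T, y=T, z=F, w=T: not ((w xor y) implies z) = F, ((x xor w) iff ((x xor w) and y)) = T, so the formula = T.

T, T, F, T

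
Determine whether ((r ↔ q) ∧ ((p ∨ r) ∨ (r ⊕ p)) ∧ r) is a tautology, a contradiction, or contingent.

contingent

p | q | r | (r ↔ q) | (p ∨ r) | (r ⊕ p) | ((p ∨ r) ∨ (r ⊕ p)) | φ
- | - | - | ------- | ------- | ------- | ------------------- | -
1 | 1 | 1 |    1    |    1    |    0    |          1          | 1
1 | 1 | 0 |    0    |    1    |    1    |          1          | 0
1 | 0 | 1 |    0    |    1    |    0    |          1          | 0
1 | 0 | 0 |    1    |    1    |    1    |          1          | 0
0 | 1 | 1 |    1    |    1    |    1    |          1          | 1
0 | 1 | 0 |    0    |    0    |    0    |          0          | 0
0 | 0 | 1 |    0    |    1    |    1    |          1          | 0
0 | 0 | 0 |    1    |    0    |    0    |          0          | 0
2 of 8 rows are 1, so the formula is contingent.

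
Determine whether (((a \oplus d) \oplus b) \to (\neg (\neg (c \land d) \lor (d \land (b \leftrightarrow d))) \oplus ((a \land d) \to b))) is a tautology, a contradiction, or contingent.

  a   |   b   |   c   |   d   | (a \oplus d) | ((a \oplus d) \oplus b) | (c \land d) | \neg (c \land d) | (b \leftrightarrow d) | (a \land d) | ((a \land d) \to b) |   φ  
----- | ----- | ----- | ----- | ------------ | ----------------------- | ----------- | ---------------- | --------------------- | ----------- | ------------------- | -----
False | False | False | False |    False     |          False          |    False    |       True       |          True         |    False    |         True        |  True
False | False | False |  True |     True     |           True          |    False    |       True       |         False         |    False    |         True        |  True
False | False |  True | False |    False     |          False          |    False    |       True       |          True         |    False    |         True        |  True
False | False |  True |  True |     True     |           True          |     True    |      False       |         False         |    False    |         True        | False
False |  True | False | False |    False     |           True          |    False    |       True       |         False         |    False    |         True        |  True
False |  True | False |  True |     True     |          False          |    False    |       True       |          True         |    False    |         True        |  True
False |  True |  True | False |    False     |           True          |    False    |       True       |         False         |    False    |         True        |  True
False |  True |  True |  True |     True     |          False          |     True    |      False       |          True         |    False    |         True        |  True
 True | False | False | False |     True     |           True          |    False    |       True       |          True         |    False    |         True        |  True
 True | False | False |  True |    False     |          False          |    False    |       True       |         False         |     True    |        False        |  True
 True | False |  True | False |     True     |           True          |    False    |       True       |          True         |    False    |         True        |  True
 True | False |  True |  True |    False     |          False          |     True    |      False       |         False         |     True    |        False        |  True
 True |  True | False | False |     True     |          False          |    False    |       True       |         False         |    False    |         True        |  True
 True |  True | False |  True |    False     |           True          |    False    |       True       |          True         |     True    |         True        |  True
 True |  True |  True | False |     True     |          False          |    False    |       True       |         False         |    False    |         True        |  True
 True |  True |  True |  True |    False     |           True          |     True    |      False       |          True         |     True    |         True        |  True
15 of 16 rows are True, so the formula is contingent.

contingent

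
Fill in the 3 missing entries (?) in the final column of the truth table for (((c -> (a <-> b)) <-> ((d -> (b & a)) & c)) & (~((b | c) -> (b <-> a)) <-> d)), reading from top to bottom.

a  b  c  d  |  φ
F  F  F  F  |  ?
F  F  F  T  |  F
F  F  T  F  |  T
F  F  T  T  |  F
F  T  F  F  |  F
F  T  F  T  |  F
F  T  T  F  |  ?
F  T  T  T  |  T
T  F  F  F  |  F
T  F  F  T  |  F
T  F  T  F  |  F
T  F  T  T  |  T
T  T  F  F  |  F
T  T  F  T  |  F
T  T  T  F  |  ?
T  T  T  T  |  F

F, F, T

Row a=F, b=F, c=F, d=F: ((c -> (a <-> b)) <-> ((d -> (b & a)) & c)) = F, (~((b | c) -> (b <-> a)) <-> d) = T, so the formula = F.
Row a=F, b=T, c=T, d=F: ((c -> (a <-> b)) <-> ((d -> (b & a)) & c)) = F, (~((b | c) -> (b <-> a)) <-> d) = F, so the formula = F.
Row a=T, b=T, c=T, d=F: ((c -> (a <-> b)) <-> ((d -> (b & a)) & c)) = T, (~((b | c) -> (b <-> a)) <-> d) = T, so the formula = T.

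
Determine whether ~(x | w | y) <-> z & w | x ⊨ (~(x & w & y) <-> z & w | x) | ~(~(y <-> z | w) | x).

  x   |   y   |   z   |   w   |   φ   |   ψ  
----- | ----- | ----- | ----- | ----- | -----
 True |  True |  True |  True | False | False
 True |  True |  True | False | False |  True
 True |  True | False |  True | False | False
 True |  True | False | False | False |  True
 True | False |  True |  True | False |  True
 True | False |  True | False | False |  True
 True | False | False |  True | False |  True
 True | False | False | False | False |  True
False |  True |  True |  True | False |  True
False |  True |  True | False |  True |  True
False |  True | False |  True |  True |  True
False |  True | False | False |  True | False
False | False |  True |  True | False |  True
False | False |  True | False | False | False
False | False | False |  True |  True | False
False | False | False | False | False |  True
At x=False, y=True, z=False, w=False we have φ true but ψ false, so φ does not entail ψ.

no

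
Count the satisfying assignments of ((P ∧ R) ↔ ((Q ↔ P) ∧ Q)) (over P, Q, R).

6

  P   |   Q   |   R   | ((P ∧ R) ↔ ((Q ↔ P) ∧ Q))
----- | ----- | ----- | -------------------------
 True |  True |  True |            True          
 True |  True | False |           False          
 True | False |  True |           False          
 True | False | False |            True          
False |  True |  True |            True          
False |  True | False |            True          
False | False |  True |            True          
False | False | False |            True          
The formula is true on 6 of the 8 rows.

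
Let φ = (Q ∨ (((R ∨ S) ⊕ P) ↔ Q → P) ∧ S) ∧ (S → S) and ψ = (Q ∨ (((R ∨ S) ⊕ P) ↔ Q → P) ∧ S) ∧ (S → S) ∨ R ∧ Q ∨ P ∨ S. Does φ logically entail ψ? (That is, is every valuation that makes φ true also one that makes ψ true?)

P | Q | R | S || φ | ψ
T | T | T | T || T | T
T | T | T | F || T | T
T | T | F | T || T | T
T | T | F | F || T | T
T | F | T | T || F | T
T | F | T | F || F | T
T | F | F | T || F | T
T | F | F | F || F | T
F | T | T | T || T | T
F | T | T | F || T | T
F | T | F | T || T | T
F | T | F | F || T | T
F | F | T | T || T | T
F | F | T | F || F | F
F | F | F | T || T | T
F | F | F | F || F | F
In every row where φ is true, ψ is also true, so φ ⊨ ψ.

yes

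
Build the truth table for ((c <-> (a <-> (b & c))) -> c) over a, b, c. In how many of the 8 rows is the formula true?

6

a | b | c | (b & c) | (a <-> (b & c)) | (c <-> (a <-> (b & c))) | ((c <-> (a <-> (b & c))) -> c)
- | - | - | ------- | --------------- | ----------------------- | ------------------------------
T | T | T |    T    |        T        |            T            |               T               
T | T | F |    F    |        F        |            T            |               F               
T | F | T |    F    |        F        |            F            |               T               
T | F | F |    F    |        F        |            T            |               F               
F | T | T |    T    |        F        |            F            |               T               
F | T | F |    F    |        T        |            F            |               T               
F | F | T |    F    |        T        |            T            |               T               
F | F | F |    F    |        T        |            F            |               T               
The formula is true on 6 of the 8 rows.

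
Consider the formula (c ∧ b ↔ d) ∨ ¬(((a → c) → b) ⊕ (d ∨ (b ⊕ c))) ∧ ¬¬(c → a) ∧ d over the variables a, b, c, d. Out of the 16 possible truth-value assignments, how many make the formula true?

a | b | c | d || φ
F | F | F | F || T
F | F | F | T || F
F | F | T | F || T
F | F | T | T || F
F | T | F | F || T
F | T | F | T || T
F | T | T | F || F
F | T | T | T || T
T | F | F | F || T
T | F | F | T || T
T | F | T | F || T
T | F | T | T || F
T | T | F | F || T
T | T | F | T || T
T | T | T | F || F
T | T | T | T || T
The formula is true on 11 of the 16 rows.

11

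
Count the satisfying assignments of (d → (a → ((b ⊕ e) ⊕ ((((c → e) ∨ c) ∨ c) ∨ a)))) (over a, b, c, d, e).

28

a | b | c | d | e | φ
- | - | - | - | - | -
1 | 1 | 1 | 1 | 1 | 1
1 | 1 | 1 | 1 | 0 | 0
1 | 1 | 1 | 0 | 1 | 1
1 | 1 | 1 | 0 | 0 | 1
1 | 1 | 0 | 1 | 1 | 1
1 | 1 | 0 | 1 | 0 | 0
1 | 1 | 0 | 0 | 1 | 1
1 | 1 | 0 | 0 | 0 | 1
1 | 0 | 1 | 1 | 1 | 0
1 | 0 | 1 | 1 | 0 | 1
1 | 0 | 1 | 0 | 1 | 1
1 | 0 | 1 | 0 | 0 | 1
1 | 0 | 0 | 1 | 1 | 0
1 | 0 | 0 | 1 | 0 | 1
1 | 0 | 0 | 0 | 1 | 1
1 | 0 | 0 | 0 | 0 | 1
0 | 1 | 1 | 1 | 1 | 1
0 | 1 | 1 | 1 | 0 | 1
0 | 1 | 1 | 0 | 1 | 1
0 | 1 | 1 | 0 | 0 | 1
0 | 1 | 0 | 1 | 1 | 1
0 | 1 | 0 | 1 | 0 | 1
0 | 1 | 0 | 0 | 1 | 1
0 | 1 | 0 | 0 | 0 | 1
0 | 0 | 1 | 1 | 1 | 1
0 | 0 | 1 | 1 | 0 | 1
0 | 0 | 1 | 0 | 1 | 1
0 | 0 | 1 | 0 | 0 | 1
0 | 0 | 0 | 1 | 1 | 1
0 | 0 | 0 | 1 | 0 | 1
0 | 0 | 0 | 0 | 1 | 1
0 | 0 | 0 | 0 | 0 | 1
The formula is true on 28 of the 32 rows.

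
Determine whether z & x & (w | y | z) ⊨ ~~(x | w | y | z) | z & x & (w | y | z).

yes

x | y | z | w || φ | ψ
0 | 0 | 0 | 0 || 0 | 0
0 | 0 | 0 | 1 || 0 | 1
0 | 0 | 1 | 0 || 0 | 1
0 | 0 | 1 | 1 || 0 | 1
0 | 1 | 0 | 0 || 0 | 1
0 | 1 | 0 | 1 || 0 | 1
0 | 1 | 1 | 0 || 0 | 1
0 | 1 | 1 | 1 || 0 | 1
1 | 0 | 0 | 0 || 0 | 1
1 | 0 | 0 | 1 || 0 | 1
1 | 0 | 1 | 0 || 1 | 1
1 | 0 | 1 | 1 || 1 | 1
1 | 1 | 0 | 0 || 0 | 1
1 | 1 | 0 | 1 || 0 | 1
1 | 1 | 1 | 0 || 1 | 1
1 | 1 | 1 | 1 || 1 | 1
In every row where φ is true, ψ is also true, so φ ⊨ ψ.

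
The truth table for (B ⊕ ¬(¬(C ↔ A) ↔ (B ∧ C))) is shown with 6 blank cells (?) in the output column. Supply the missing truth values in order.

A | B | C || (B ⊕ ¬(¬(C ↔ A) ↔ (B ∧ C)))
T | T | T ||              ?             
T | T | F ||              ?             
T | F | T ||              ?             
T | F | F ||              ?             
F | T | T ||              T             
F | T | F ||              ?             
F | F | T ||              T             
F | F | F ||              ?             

Row A=T, B=T, C=T: ¬(¬(C ↔ A) ↔ (B ∧ C)) = T, so (B ⊕ ¬(¬(C ↔ A) ↔ (B ∧ C))) = F.
Row A=T, B=T, C=F: ¬(¬(C ↔ A) ↔ (B ∧ C)) = T, so (B ⊕ ¬(¬(C ↔ A) ↔ (B ∧ C))) = F.
Row A=T, B=F, C=T: ¬(¬(C ↔ A) ↔ (B ∧ C)) = F, so (B ⊕ ¬(¬(C ↔ A) ↔ (B ∧ C))) = F.
Row A=T, B=F, C=F: ¬(¬(C ↔ A) ↔ (B ∧ C)) = T, so (B ⊕ ¬(¬(C ↔ A) ↔ (B ∧ C))) = T.
Row A=F, B=T, C=F: ¬(¬(C ↔ A) ↔ (B ∧ C)) = F, so (B ⊕ ¬(¬(C ↔ A) ↔ (B ∧ C))) = T.
Row A=F, B=F, C=F: ¬(¬(C ↔ A) ↔ (B ∧ C)) = F, so (B ⊕ ¬(¬(C ↔ A) ↔ (B ∧ C))) = F.

F, F, F, T, T, F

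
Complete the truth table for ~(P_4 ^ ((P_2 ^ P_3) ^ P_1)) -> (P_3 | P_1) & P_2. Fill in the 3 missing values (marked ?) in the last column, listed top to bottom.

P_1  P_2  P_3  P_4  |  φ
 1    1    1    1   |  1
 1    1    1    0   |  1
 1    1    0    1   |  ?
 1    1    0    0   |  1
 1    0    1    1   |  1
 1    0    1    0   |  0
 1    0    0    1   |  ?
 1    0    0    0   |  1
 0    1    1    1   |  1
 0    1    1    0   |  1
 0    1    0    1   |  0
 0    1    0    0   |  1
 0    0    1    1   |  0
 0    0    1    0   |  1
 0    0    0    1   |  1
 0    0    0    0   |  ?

Row P_1=1, P_2=1, P_3=0, P_4=1: ~(P_4 ^ ((P_2 ^ P_3) ^ P_1)) = 0, ((P_3 | P_1) & P_2) = 1, so the formula = 1.
Row P_1=1, P_2=0, P_3=0, P_4=1: ~(P_4 ^ ((P_2 ^ P_3) ^ P_1)) = 1, ((P_3 | P_1) & P_2) = 0, so the formula = 0.
Row P_1=0, P_2=0, P_3=0, P_4=0: ~(P_4 ^ ((P_2 ^ P_3) ^ P_1)) = 1, ((P_3 | P_1) & P_2) = 0, so the formula = 0.

1, 0, 0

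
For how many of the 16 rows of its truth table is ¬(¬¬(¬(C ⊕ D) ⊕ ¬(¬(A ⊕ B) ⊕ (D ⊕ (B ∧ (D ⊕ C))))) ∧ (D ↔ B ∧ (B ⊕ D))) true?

14

A  B  C  D  |  (C ⊕ D)  ¬(C ⊕ D)  (A ⊕ B)  ¬(A ⊕ B)  (D ⊕ C)  (B ∧ (D ⊕ C))  (D ⊕ (B ∧ (D ⊕ C)))  (B ⊕ D)  (B ∧ (B ⊕ D))  (D ↔ (B ∧ (B ⊕ D)))  φ
T  T  T  T  |     F        T         F        T         F           F                 T              F           F                 F           T
T  T  T  F  |     T        F         F        T         T           T                 T              T           T                 F           T
T  T  F  T  |     T        F         F        T         T           T                 F              F           F                 F           T
T  T  F  F  |     F        T         F        T         F           F                 F              T           T                 F           T
T  F  T  T  |     F        T         T        F         F           F                 T              T           F                 F           T
T  F  T  F  |     T        F         T        F         T           F                 F              F           F                 T           F
T  F  F  T  |     T        F         T        F         T           F                 T              T           F                 F           T
T  F  F  F  |     F        T         T        F         F           F                 F              F           F                 T           T
F  T  T  T  |     F        T         T        F         F           F                 T              F           F                 F           T
F  T  T  F  |     T        F         T        F         T           T                 T              T           T                 F           T
F  T  F  T  |     T        F         T        F         T           T                 F              F           F                 F           T
F  T  F  F  |     F        T         T        F         F           F                 F              T           T                 F           T
F  F  T  T  |     F        T         F        T         F           F                 T              T           F                 F           T
F  F  T  F  |     T        F         F        T         T           F                 F              F           F                 T           T
F  F  F  T  |     T        F         F        T         T           F                 T              T           F                 F           T
F  F  F  F  |     F        T         F        T         F           F                 F              F           F                 T           F
The formula is true on 14 of the 16 rows.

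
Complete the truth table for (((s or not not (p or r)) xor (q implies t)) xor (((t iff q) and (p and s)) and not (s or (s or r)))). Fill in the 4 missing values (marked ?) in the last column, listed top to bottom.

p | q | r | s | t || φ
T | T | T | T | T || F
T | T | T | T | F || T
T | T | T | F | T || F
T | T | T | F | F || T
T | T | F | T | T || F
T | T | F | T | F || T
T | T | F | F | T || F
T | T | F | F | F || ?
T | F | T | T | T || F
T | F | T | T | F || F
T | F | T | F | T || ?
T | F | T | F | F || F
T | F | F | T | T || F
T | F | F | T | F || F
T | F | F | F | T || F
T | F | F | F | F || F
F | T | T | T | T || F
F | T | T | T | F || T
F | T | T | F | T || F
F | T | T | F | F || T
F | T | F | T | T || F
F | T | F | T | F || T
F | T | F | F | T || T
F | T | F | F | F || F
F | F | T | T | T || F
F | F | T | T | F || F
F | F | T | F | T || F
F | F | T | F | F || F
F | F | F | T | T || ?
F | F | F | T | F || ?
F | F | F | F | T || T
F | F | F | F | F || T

Row p=T, q=T, r=F, s=F, t=F: ((s or not not (p or r)) xor (q implies t)) = T, (((t iff q) and (p and s)) and not (s or (s or r))) = F, so the formula = T.
Row p=T, q=F, r=T, s=F, t=T: ((s or not not (p or r)) xor (q implies t)) = F, (((t iff q) and (p and s)) and not (s or (s or r))) = F, so the formula = F.
Row p=F, q=F, r=F, s=T, t=T: ((s or not not (p or r)) xor (q implies t)) = F, (((t iff q) and (p and s)) and not (s or (s or r))) = F, so the formula = F.
Row p=F, q=F, r=F, s=T, t=F: ((s or not not (p or r)) xor (q implies t)) = F, (((t iff q) and (p and s)) and not (s or (s or r))) = F, so the formula = F.

T, F, F, F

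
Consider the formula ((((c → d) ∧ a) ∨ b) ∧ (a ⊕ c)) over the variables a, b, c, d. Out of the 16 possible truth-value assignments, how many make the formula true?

6

a | b | c | d | (c → d) | ((c → d) ∧ a) | (((c → d) ∧ a) ∨ b) | (a ⊕ c) | φ
- | - | - | - | ------- | ------------- | ------------------- | ------- | -
T | T | T | T |    T    |       T       |          T          |    F    | F
T | T | T | F |    F    |       F       |          T          |    F    | F
T | T | F | T |    T    |       T       |          T          |    T    | T
T | T | F | F |    T    |       T       |          T          |    T    | T
T | F | T | T |    T    |       T       |          T          |    F    | F
T | F | T | F |    F    |       F       |          F          |    F    | F
T | F | F | T |    T    |       T       |          T          |    T    | T
T | F | F | F |    T    |       T       |          T          |    T    | T
F | T | T | T |    T    |       F       |          T          |    T    | T
F | T | T | F |    F    |       F       |          T          |    T    | T
F | T | F | T |    T    |       F       |          T          |    F    | F
F | T | F | F |    T    |       F       |          T          |    F    | F
F | F | T | T |    T    |       F       |          F          |    T    | F
F | F | T | F |    F    |       F       |          F          |    T    | F
F | F | F | T |    T    |       F       |          F          |    F    | F
F | F | F | F |    T    |       F       |          F          |    F    | F
The formula is true on 6 of the 16 rows.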